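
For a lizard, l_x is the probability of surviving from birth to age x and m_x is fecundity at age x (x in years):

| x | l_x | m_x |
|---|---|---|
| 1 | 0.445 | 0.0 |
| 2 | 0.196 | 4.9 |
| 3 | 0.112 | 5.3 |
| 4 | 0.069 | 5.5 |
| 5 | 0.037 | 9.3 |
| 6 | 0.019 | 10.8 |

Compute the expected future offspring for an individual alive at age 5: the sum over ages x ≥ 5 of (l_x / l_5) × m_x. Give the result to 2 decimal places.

l_5 = 0.037. Conditional survival from age 5 to x is l_x / l_5.
  x=5: (0.037/0.037) × 9.3 = 9.3000
  x=6: (0.019/0.037) × 10.8 = 5.5459
Sum = 9.3000 + 5.5459 = 14.8459

14.85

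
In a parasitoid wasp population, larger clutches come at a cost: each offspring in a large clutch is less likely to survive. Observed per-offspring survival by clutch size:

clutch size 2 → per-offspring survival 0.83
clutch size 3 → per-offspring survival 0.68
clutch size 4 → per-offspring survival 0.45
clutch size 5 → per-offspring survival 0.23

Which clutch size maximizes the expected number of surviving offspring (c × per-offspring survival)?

3

Expected surviving offspring = c × s(c):
  c=2: 2 × 0.83 = 1.660
  c=3: 3 × 0.68 = 2.040
  c=4: 4 × 0.45 = 1.800
  c=5: 5 × 0.23 = 1.150
Maximum at c = 3 (2.040 surviving offspring).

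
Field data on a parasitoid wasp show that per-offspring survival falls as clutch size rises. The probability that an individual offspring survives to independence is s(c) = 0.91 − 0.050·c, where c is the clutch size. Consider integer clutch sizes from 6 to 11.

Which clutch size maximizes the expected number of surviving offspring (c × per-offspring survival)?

9

Expected surviving offspring = c × s(c):
  c=6: 6 × 0.610 = 3.660
  c=7: 7 × 0.560 = 3.920
  c=8: 8 × 0.510 = 4.080
  c=9: 9 × 0.460 = 4.140
  c=10: 10 × 0.410 = 4.100
  c=11: 11 × 0.360 = 3.960
Maximum at c = 9 (4.140 surviving offspring).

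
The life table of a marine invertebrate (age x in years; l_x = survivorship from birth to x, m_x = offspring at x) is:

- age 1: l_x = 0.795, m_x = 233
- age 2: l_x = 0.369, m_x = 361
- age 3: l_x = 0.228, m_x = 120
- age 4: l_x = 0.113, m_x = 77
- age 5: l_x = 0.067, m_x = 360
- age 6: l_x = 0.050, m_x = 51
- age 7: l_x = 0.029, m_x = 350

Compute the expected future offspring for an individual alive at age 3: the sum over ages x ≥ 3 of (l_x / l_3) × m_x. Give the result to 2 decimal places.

319.65

l_3 = 0.228. Conditional survival from age 3 to x is l_x / l_3.
  x=3: (0.228/0.228) × 120 = 120.0000
  x=4: (0.113/0.228) × 77 = 38.1623
  x=5: (0.067/0.228) × 360 = 105.7895
  x=6: (0.050/0.228) × 51 = 11.1842
  x=7: (0.029/0.228) × 350 = 44.5175
Sum = 120.0000 + 38.1623 + 105.7895 + 11.1842 + 44.5175 = 319.6535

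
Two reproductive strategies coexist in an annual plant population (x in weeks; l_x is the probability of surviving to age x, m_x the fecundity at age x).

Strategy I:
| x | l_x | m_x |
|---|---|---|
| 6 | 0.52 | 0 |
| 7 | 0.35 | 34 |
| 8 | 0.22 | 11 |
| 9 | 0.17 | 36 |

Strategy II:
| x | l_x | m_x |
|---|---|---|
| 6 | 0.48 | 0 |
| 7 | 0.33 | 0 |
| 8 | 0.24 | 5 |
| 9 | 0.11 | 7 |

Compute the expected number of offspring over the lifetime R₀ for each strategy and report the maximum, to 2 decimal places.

Strategy I: R₀ = 0.52×0 + 0.35×34 + 0.22×11 + 0.17×36 = 20.4400
Strategy II: R₀ = 0.48×0 + 0.33×0 + 0.24×5 + 0.11×7 = 1.9700
Highest R₀: strategy I with 20.4400.

20.44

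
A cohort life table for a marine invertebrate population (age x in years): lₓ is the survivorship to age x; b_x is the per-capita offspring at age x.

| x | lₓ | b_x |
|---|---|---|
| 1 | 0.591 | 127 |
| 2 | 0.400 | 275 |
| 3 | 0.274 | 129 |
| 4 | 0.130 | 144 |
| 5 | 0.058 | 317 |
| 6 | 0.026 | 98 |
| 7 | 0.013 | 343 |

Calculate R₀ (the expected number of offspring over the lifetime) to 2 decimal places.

264.52

R₀ = Σ lₓ b_x:
  age 1: 0.591 × 127 = 75.0570
  age 2: 0.400 × 275 = 110.0000
  age 3: 0.274 × 129 = 35.3460
  age 4: 0.130 × 144 = 18.7200
  age 5: 0.058 × 317 = 18.3860
  age 6: 0.026 × 98 = 2.5480
  age 7: 0.013 × 343 = 4.4590
R₀ = 75.0570 + 110.0000 + 35.3460 + 18.7200 + 18.3860 + 2.5480 + 4.4590 = 264.5160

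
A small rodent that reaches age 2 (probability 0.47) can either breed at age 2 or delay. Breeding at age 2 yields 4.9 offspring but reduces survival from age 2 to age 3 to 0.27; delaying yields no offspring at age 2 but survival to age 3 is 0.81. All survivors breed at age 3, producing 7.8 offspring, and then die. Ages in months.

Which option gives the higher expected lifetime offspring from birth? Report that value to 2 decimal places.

3.29

breed at age 2: R₀ = 0.47 × (4.9 + 0.27 × 7.8) = 0.47 × 7.0060 = 3.2928
delay to age 3: R₀ = 0.47 × (0.81 × 7.8) = 0.47 × 6.3180 = 2.9695
Higher: breed at age 2 (3.2928).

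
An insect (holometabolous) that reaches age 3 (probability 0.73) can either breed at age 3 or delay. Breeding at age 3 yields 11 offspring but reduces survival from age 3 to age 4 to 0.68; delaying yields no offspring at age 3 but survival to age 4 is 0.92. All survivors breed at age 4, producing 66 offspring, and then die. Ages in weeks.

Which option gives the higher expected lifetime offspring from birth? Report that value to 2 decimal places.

44.33

breed at age 3: R₀ = 0.73 × (11 + 0.68 × 66) = 0.73 × 55.8800 = 40.7924
delay to age 4: R₀ = 0.73 × (0.92 × 66) = 0.73 × 60.7200 = 44.3256
Higher: delay to age 4 (44.3256).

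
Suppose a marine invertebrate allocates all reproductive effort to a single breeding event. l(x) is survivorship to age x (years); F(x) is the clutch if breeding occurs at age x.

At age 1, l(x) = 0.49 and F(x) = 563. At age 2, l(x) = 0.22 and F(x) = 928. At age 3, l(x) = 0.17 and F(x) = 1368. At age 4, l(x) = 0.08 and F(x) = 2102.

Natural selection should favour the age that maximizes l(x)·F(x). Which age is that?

Expected offspring if breeding at age x = l(x) × F(x):
  age 1: 0.49 × 563 = 275.870
  age 2: 0.22 × 928 = 204.160
  age 3: 0.17 × 1368 = 232.560
  age 4: 0.08 × 2102 = 168.160
Maximum at age 1 (275.870).

1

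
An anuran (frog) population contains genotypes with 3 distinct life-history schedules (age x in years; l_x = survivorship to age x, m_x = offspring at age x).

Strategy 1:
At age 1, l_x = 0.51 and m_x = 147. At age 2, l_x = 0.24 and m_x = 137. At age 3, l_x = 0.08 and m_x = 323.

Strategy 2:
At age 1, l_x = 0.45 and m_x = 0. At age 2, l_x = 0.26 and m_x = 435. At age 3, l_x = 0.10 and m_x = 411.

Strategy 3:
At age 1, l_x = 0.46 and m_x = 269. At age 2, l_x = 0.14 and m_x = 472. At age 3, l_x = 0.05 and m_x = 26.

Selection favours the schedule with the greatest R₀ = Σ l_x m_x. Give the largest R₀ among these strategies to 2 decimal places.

191.12

Strategy 1: R₀ = 0.51×147 + 0.24×137 + 0.08×323 = 133.6900
Strategy 2: R₀ = 0.45×0 + 0.26×435 + 0.10×411 = 154.2000
Strategy 3: R₀ = 0.46×269 + 0.14×472 + 0.05×26 = 191.1200
Highest R₀: strategy 3 with 191.1200.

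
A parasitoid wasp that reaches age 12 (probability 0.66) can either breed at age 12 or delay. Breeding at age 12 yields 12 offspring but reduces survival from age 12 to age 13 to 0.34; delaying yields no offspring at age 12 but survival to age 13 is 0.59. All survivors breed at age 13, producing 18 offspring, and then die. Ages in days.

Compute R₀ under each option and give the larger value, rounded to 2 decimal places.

breed at age 12: R₀ = 0.66 × (12 + 0.34 × 18) = 0.66 × 18.1200 = 11.9592
delay to age 13: R₀ = 0.66 × (0.59 × 18) = 0.66 × 10.6200 = 7.0092
Higher: breed at age 12 (11.9592).

11.96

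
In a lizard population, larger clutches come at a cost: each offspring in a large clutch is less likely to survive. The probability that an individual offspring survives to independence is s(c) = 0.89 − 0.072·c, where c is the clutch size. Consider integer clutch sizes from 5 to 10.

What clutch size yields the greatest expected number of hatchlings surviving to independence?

Expected hatchlings surviving to independence = c × s(c):
  c=5: 5 × 0.530 = 2.650
  c=6: 6 × 0.458 = 2.748
  c=7: 7 × 0.386 = 2.702
  c=8: 8 × 0.314 = 2.512
  c=9: 9 × 0.242 = 2.178
  c=10: 10 × 0.170 = 1.700
Maximum at c = 6 (2.748 hatchlings surviving to independence).

6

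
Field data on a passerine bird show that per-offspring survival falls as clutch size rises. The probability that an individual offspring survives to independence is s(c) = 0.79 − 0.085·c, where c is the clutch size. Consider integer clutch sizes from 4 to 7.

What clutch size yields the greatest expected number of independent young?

5

Expected independent young = c × s(c):
  c=4: 4 × 0.450 = 1.800
  c=5: 5 × 0.365 = 1.825
  c=6: 6 × 0.280 = 1.680
  c=7: 7 × 0.195 = 1.365
Maximum at c = 5 (1.825 independent young).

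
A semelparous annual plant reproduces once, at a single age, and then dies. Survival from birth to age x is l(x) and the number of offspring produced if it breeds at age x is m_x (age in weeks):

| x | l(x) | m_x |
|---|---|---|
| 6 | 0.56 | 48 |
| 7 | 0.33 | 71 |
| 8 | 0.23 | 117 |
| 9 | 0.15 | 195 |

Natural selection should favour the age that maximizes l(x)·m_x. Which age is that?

9

Expected offspring if breeding at age x = l(x) × m_x:
  age 6: 0.56 × 48 = 26.880
  age 7: 0.33 × 71 = 23.430
  age 8: 0.23 × 117 = 26.910
  age 9: 0.15 × 195 = 29.250
Maximum at age 9 (29.250).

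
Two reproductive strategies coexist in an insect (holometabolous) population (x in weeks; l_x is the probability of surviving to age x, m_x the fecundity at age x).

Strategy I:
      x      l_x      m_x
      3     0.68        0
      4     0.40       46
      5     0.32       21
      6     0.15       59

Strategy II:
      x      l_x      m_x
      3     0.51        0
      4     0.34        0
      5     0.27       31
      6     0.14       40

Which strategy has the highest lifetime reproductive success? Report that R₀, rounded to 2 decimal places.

Strategy I: R₀ = 0.68×0 + 0.40×46 + 0.32×21 + 0.15×59 = 33.9700
Strategy II: R₀ = 0.51×0 + 0.34×0 + 0.27×31 + 0.14×40 = 13.9700
Highest R₀: strategy I with 33.9700.

33.97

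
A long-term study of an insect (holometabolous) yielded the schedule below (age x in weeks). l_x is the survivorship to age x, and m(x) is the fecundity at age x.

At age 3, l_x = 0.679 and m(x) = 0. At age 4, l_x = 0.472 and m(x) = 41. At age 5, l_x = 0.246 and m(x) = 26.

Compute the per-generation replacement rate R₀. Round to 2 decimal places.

25.75

R₀ = Σ l_x m(x):
  age 3: 0.679 × 0 = 0.0000
  age 4: 0.472 × 41 = 19.3520
  age 5: 0.246 × 26 = 6.3960
R₀ = 0.0000 + 19.3520 + 6.3960 = 25.7480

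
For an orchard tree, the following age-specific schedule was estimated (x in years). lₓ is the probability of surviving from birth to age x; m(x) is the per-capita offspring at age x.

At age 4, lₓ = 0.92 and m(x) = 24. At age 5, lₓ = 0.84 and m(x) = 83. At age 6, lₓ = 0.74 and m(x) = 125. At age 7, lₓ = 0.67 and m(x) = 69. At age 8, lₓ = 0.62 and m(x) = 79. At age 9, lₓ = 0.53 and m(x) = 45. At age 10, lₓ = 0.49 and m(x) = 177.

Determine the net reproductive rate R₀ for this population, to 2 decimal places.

390.09

R₀ = Σ lₓ m(x):
  age 4: 0.92 × 24 = 22.0800
  age 5: 0.84 × 83 = 69.7200
  age 6: 0.74 × 125 = 92.5000
  age 7: 0.67 × 69 = 46.2300
  age 8: 0.62 × 79 = 48.9800
  age 9: 0.53 × 45 = 23.8500
  age 10: 0.49 × 177 = 86.7300
R₀ = 22.0800 + 69.7200 + 92.5000 + 46.2300 + 48.9800 + 23.8500 + 86.7300 = 390.0900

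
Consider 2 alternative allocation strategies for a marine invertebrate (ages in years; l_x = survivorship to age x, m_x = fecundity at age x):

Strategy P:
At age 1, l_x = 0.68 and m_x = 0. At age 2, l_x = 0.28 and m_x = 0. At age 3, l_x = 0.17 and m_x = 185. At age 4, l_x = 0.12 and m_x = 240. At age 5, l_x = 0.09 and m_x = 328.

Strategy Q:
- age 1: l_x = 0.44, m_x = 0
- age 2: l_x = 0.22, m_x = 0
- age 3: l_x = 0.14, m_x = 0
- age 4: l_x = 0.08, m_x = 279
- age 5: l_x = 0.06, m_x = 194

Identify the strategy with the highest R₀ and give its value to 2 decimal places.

89.77

Strategy P: R₀ = 0.68×0 + 0.28×0 + 0.17×185 + 0.12×240 + 0.09×328 = 89.7700
Strategy Q: R₀ = 0.44×0 + 0.22×0 + 0.14×0 + 0.08×279 + 0.06×194 = 33.9600
Highest R₀: strategy P with 89.7700.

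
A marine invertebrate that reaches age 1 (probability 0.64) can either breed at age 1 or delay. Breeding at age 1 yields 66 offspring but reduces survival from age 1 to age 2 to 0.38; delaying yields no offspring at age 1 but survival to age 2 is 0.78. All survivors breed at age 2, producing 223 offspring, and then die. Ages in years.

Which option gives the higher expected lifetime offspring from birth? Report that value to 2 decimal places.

111.32

breed at age 1: R₀ = 0.64 × (66 + 0.38 × 223) = 0.64 × 150.7400 = 96.4736
delay to age 2: R₀ = 0.64 × (0.78 × 223) = 0.64 × 173.9400 = 111.3216
Higher: delay to age 2 (111.3216).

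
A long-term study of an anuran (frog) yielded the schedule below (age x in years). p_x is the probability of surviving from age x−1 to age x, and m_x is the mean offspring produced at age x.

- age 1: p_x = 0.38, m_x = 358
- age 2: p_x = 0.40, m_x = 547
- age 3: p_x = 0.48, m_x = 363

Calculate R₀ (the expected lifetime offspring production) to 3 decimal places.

245.668

Survivorship from birth: l_x = p_1·p_2·…·p_x.
  l_1 = 0.38000
  l_2 = 0.15200
  l_3 = 0.07296
R₀ = Σ l_x m_x:
  age 1: 0.38000 × 358 = 136.0400
  age 2: 0.15200 × 547 = 83.1440
  age 3: 0.07296 × 363 = 26.4845
R₀ = 136.0400 + 83.1440 + 26.4845 = 245.6685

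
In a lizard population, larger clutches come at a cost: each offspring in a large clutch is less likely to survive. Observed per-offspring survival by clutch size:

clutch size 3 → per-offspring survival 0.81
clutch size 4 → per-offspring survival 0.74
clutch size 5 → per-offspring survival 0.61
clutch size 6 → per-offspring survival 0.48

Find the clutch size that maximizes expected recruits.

5

Expected recruits = c × s(c):
  c=3: 3 × 0.81 = 2.430
  c=4: 4 × 0.74 = 2.960
  c=5: 5 × 0.61 = 3.050
  c=6: 6 × 0.48 = 2.880
Maximum at c = 5 (3.050 recruits).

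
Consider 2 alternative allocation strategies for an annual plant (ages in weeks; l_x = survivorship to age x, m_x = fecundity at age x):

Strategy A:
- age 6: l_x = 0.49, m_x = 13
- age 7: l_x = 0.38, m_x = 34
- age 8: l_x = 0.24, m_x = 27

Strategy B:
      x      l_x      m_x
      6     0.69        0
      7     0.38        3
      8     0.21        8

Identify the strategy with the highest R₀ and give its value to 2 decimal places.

25.77

Strategy A: R₀ = 0.49×13 + 0.38×34 + 0.24×27 = 25.7700
Strategy B: R₀ = 0.69×0 + 0.38×3 + 0.21×8 = 2.8200
Highest R₀: strategy A with 25.7700.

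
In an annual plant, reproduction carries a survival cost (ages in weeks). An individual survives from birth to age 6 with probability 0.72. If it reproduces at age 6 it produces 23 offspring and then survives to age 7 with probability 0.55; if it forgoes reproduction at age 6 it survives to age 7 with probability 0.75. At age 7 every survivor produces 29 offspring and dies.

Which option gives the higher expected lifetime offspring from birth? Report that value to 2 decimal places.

28.04

breed at age 6: R₀ = 0.72 × (23 + 0.55 × 29) = 0.72 × 38.9500 = 28.0440
delay to age 7: R₀ = 0.72 × (0.75 × 29) = 0.72 × 21.7500 = 15.6600
Higher: breed at age 6 (28.0440).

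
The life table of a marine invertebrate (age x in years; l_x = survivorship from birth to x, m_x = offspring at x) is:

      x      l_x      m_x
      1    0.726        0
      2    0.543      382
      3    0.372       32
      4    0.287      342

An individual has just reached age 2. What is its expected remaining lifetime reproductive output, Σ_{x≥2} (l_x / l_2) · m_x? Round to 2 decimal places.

l_2 = 0.543. Conditional survival from age 2 to x is l_x / l_2.
  x=2: (0.543/0.543) × 382 = 382.0000
  x=3: (0.372/0.543) × 32 = 21.9227
  x=4: (0.287/0.543) × 342 = 180.7624
Sum = 382.0000 + 21.9227 + 180.7624 = 584.6851

584.69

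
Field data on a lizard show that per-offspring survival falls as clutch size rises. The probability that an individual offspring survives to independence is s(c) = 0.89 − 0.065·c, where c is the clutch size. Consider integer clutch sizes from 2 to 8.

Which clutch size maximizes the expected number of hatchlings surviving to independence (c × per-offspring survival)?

7

Expected hatchlings surviving to independence = c × s(c):
  c=2: 2 × 0.760 = 1.520
  c=3: 3 × 0.695 = 2.085
  c=4: 4 × 0.630 = 2.520
  c=5: 5 × 0.565 = 2.825
  c=6: 6 × 0.500 = 3.000
  c=7: 7 × 0.435 = 3.045
  c=8: 8 × 0.370 = 2.960
Maximum at c = 7 (3.045 hatchlings surviving to independence).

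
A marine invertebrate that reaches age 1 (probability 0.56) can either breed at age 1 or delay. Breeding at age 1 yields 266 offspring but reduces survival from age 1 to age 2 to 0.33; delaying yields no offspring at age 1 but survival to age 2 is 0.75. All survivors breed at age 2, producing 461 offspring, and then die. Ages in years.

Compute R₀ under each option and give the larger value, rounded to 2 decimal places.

breed at age 1: R₀ = 0.56 × (266 + 0.33 × 461) = 0.56 × 418.1300 = 234.1528
delay to age 2: R₀ = 0.56 × (0.75 × 461) = 0.56 × 345.7500 = 193.6200
Higher: breed at age 1 (234.1528).

234.15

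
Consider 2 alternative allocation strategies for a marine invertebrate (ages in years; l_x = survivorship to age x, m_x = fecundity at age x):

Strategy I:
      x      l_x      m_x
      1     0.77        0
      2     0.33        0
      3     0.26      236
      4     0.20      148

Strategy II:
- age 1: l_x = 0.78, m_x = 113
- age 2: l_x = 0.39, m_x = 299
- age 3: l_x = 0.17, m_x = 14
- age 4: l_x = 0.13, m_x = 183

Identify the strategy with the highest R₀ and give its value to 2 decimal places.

230.92

Strategy I: R₀ = 0.77×0 + 0.33×0 + 0.26×236 + 0.20×148 = 90.9600
Strategy II: R₀ = 0.78×113 + 0.39×299 + 0.17×14 + 0.13×183 = 230.9200
Highest R₀: strategy II with 230.9200.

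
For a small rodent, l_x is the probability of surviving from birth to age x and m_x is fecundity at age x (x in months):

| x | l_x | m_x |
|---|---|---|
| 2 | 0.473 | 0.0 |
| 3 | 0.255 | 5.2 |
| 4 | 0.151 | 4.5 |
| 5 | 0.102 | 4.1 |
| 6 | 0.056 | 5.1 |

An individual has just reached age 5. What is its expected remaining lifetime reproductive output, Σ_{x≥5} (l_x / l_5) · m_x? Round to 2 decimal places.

6.90

l_5 = 0.102. Conditional survival from age 5 to x is l_x / l_5.
  x=5: (0.102/0.102) × 4.1 = 4.1000
  x=6: (0.056/0.102) × 5.1 = 2.8000
Sum = 4.1000 + 2.8000 = 6.9000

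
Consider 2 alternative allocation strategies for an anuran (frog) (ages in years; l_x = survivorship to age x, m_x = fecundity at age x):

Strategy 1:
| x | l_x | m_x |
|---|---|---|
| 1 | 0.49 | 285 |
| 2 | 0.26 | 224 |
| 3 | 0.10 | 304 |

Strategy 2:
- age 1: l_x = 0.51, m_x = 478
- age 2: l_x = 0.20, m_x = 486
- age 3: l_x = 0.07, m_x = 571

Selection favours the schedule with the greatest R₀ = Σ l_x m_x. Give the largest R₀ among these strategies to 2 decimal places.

Strategy 1: R₀ = 0.49×285 + 0.26×224 + 0.10×304 = 228.2900
Strategy 2: R₀ = 0.51×478 + 0.20×486 + 0.07×571 = 380.9500
Highest R₀: strategy 2 with 380.9500.

380.95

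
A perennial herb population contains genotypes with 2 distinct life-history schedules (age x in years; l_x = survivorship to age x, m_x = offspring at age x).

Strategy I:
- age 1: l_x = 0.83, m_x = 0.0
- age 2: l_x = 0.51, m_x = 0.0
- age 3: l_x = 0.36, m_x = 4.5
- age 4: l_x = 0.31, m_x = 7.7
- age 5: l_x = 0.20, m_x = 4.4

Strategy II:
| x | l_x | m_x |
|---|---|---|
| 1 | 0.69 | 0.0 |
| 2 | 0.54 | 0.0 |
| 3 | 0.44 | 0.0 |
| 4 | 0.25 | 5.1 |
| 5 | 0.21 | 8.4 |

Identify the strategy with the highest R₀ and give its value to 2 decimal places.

Strategy I: R₀ = 0.83×0.0 + 0.51×0.0 + 0.36×4.5 + 0.31×7.7 + 0.20×4.4 = 4.8870
Strategy II: R₀ = 0.69×0.0 + 0.54×0.0 + 0.44×0.0 + 0.25×5.1 + 0.21×8.4 = 3.0390
Highest R₀: strategy I with 4.8870.

4.89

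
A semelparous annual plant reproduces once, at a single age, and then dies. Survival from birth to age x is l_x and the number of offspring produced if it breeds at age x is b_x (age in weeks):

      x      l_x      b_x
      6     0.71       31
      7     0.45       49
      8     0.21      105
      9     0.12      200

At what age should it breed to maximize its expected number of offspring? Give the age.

9

Expected offspring if breeding at age x = l_x × b_x:
  age 6: 0.71 × 31 = 22.010
  age 7: 0.45 × 49 = 22.050
  age 8: 0.21 × 105 = 22.050
  age 9: 0.12 × 200 = 24.000
Maximum at age 9 (24.000).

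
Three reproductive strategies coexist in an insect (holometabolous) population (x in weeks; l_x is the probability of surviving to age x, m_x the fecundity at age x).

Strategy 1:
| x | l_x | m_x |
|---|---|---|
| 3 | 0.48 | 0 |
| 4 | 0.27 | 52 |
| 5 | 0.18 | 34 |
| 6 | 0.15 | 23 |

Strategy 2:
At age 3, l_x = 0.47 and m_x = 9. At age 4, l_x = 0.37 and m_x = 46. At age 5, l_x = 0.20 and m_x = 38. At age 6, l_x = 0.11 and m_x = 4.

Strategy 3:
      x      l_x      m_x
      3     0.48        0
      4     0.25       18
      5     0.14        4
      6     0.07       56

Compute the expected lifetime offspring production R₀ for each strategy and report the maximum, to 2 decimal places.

Strategy 1: R₀ = 0.48×0 + 0.27×52 + 0.18×34 + 0.15×23 = 23.6100
Strategy 2: R₀ = 0.47×9 + 0.37×46 + 0.20×38 + 0.11×4 = 29.2900
Strategy 3: R₀ = 0.48×0 + 0.25×18 + 0.14×4 + 0.07×56 = 8.9800
Highest R₀: strategy 2 with 29.2900.

29.29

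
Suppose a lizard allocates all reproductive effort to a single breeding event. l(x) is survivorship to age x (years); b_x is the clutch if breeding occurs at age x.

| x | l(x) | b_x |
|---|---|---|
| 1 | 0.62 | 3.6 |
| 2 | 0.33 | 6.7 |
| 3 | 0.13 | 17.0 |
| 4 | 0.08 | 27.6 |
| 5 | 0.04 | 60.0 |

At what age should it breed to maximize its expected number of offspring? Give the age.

Expected offspring if breeding at age x = l(x) × b_x:
  age 1: 0.62 × 3.6 = 2.232
  age 2: 0.33 × 6.7 = 2.211
  age 3: 0.13 × 17.0 = 2.210
  age 4: 0.08 × 27.6 = 2.208
  age 5: 0.04 × 60.0 = 2.400
Maximum at age 5 (2.400).

5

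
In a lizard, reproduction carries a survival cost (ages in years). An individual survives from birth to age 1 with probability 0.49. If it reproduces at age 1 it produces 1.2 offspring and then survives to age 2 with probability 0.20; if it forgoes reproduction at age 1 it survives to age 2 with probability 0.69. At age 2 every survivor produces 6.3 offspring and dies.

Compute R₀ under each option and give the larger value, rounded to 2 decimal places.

2.13

breed at age 1: R₀ = 0.49 × (1.2 + 0.20 × 6.3) = 0.49 × 2.4600 = 1.2054
delay to age 2: R₀ = 0.49 × (0.69 × 6.3) = 0.49 × 4.3470 = 2.1300
Higher: delay to age 2 (2.1300).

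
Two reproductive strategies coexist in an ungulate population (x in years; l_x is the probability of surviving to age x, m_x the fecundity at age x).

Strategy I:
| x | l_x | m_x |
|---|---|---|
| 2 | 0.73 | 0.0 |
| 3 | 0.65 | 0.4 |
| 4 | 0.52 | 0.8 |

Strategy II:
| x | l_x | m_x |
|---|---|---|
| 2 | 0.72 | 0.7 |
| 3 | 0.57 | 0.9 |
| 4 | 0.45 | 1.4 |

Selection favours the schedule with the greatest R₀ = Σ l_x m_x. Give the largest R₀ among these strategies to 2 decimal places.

1.65

Strategy I: R₀ = 0.73×0.0 + 0.65×0.4 + 0.52×0.8 = 0.6760
Strategy II: R₀ = 0.72×0.7 + 0.57×0.9 + 0.45×1.4 = 1.6470
Highest R₀: strategy II with 1.6470.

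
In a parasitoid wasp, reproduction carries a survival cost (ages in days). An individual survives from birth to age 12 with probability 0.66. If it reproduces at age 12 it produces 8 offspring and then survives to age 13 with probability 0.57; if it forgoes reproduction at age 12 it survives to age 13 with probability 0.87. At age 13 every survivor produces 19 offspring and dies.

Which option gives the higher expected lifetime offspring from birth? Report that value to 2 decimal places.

12.43

breed at age 12: R₀ = 0.66 × (8 + 0.57 × 19) = 0.66 × 18.8300 = 12.4278
delay to age 13: R₀ = 0.66 × (0.87 × 19) = 0.66 × 16.5300 = 10.9098
Higher: breed at age 12 (12.4278).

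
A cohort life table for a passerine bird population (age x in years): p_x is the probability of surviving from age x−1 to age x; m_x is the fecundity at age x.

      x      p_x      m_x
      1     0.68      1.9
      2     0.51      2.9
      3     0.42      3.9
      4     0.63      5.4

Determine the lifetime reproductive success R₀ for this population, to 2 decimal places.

Survivorship from birth: l_x = p_1·p_2·…·p_x.
  l_1 = 0.68000
  l_2 = 0.34680
  l_3 = 0.14566
  l_4 = 0.09176
R₀ = Σ l_x m_x:
  age 1: 0.68000 × 1.9 = 1.2920
  age 2: 0.34680 × 2.9 = 1.0057
  age 3: 0.14566 × 3.9 = 0.5681
  age 4: 0.09176 × 5.4 = 0.4955
R₀ = 1.2920 + 1.0057 + 0.5681 + 0.4955 = 3.3613

3.36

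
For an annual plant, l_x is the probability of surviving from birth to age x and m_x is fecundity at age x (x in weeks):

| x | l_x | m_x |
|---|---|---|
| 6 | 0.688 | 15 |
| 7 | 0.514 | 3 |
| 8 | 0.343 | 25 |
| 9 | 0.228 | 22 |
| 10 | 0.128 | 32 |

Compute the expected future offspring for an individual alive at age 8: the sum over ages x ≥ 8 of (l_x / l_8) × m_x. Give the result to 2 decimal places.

l_8 = 0.343. Conditional survival from age 8 to x is l_x / l_8.
  x=8: (0.343/0.343) × 25 = 25.0000
  x=9: (0.228/0.343) × 22 = 14.6239
  x=10: (0.128/0.343) × 32 = 11.9417
Sum = 25.0000 + 14.6239 + 11.9417 = 51.5656

51.57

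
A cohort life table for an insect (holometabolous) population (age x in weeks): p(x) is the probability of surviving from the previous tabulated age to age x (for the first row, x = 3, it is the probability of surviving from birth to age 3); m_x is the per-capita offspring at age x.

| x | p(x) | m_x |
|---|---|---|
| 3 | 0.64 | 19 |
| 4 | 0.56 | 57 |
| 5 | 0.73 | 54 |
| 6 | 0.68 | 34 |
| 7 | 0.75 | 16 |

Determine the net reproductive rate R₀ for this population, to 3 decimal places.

Survivorship from birth: l_x = p_3·p_4·…·p_x.
  l_3 = 0.64000
  l_4 = 0.35840
  l_5 = 0.26163
  l_6 = 0.17791
  l_7 = 0.13343
R₀ = Σ l_x m_x:
  age 3: 0.64000 × 19 = 12.1600
  age 4: 0.35840 × 57 = 20.4288
  age 5: 0.26163 × 54 = 14.1280
  age 6: 0.17791 × 34 = 6.0489
  age 7: 0.13343 × 16 = 2.1349
R₀ = 12.1600 + 20.4288 + 14.1280 + 6.0489 + 2.1349 = 54.9006

54.901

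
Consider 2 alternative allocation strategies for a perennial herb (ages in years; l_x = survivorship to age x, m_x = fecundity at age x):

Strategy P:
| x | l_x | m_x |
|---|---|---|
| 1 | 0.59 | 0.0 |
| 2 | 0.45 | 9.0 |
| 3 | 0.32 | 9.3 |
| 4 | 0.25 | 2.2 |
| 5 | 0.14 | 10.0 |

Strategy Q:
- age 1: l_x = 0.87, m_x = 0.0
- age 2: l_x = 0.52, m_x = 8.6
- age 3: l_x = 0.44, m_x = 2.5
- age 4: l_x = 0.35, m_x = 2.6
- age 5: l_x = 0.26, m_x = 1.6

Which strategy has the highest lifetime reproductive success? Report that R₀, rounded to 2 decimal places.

Strategy P: R₀ = 0.59×0.0 + 0.45×9.0 + 0.32×9.3 + 0.25×2.2 + 0.14×10.0 = 8.9760
Strategy Q: R₀ = 0.87×0.0 + 0.52×8.6 + 0.44×2.5 + 0.35×2.6 + 0.26×1.6 = 6.8980
Highest R₀: strategy P with 8.9760.

8.98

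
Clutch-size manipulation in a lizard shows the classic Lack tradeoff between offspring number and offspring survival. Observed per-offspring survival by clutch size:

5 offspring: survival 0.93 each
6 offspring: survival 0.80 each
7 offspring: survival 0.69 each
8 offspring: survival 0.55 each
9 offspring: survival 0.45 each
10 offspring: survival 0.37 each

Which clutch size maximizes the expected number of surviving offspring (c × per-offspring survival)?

7

Expected surviving offspring = c × s(c):
  c=5: 5 × 0.93 = 4.650
  c=6: 6 × 0.80 = 4.800
  c=7: 7 × 0.69 = 4.830
  c=8: 8 × 0.55 = 4.400
  c=9: 9 × 0.45 = 4.050
  c=10: 10 × 0.37 = 3.700
Maximum at c = 7 (4.830 surviving offspring).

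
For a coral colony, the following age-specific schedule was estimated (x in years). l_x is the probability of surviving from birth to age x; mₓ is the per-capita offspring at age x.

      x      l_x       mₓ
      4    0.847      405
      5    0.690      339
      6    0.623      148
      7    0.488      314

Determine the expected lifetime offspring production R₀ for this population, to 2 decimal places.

R₀ = Σ l_x mₓ:
  age 4: 0.847 × 405 = 343.0350
  age 5: 0.690 × 339 = 233.9100
  age 6: 0.623 × 148 = 92.2040
  age 7: 0.488 × 314 = 153.2320
R₀ = 343.0350 + 233.9100 + 92.2040 + 153.2320 = 822.3810

822.38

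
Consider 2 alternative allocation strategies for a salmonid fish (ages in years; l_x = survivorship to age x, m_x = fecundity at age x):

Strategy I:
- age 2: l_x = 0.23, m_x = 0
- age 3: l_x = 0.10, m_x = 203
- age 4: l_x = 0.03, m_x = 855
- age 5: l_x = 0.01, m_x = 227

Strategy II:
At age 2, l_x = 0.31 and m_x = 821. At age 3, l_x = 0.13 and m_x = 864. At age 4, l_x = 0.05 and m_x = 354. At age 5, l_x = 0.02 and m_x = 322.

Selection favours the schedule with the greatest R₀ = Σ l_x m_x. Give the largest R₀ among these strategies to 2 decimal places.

Strategy I: R₀ = 0.23×0 + 0.10×203 + 0.03×855 + 0.01×227 = 48.2200
Strategy II: R₀ = 0.31×821 + 0.13×864 + 0.05×354 + 0.02×322 = 390.9700
Highest R₀: strategy II with 390.9700.

390.97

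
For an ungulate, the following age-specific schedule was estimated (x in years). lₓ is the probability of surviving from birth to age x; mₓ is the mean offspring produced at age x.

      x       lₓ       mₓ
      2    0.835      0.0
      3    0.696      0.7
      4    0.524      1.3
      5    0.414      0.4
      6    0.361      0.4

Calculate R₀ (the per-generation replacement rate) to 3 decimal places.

1.478

R₀ = Σ lₓ mₓ:
  age 2: 0.835 × 0.0 = 0.0000
  age 3: 0.696 × 0.7 = 0.4872
  age 4: 0.524 × 1.3 = 0.6812
  age 5: 0.414 × 0.4 = 0.1656
  age 6: 0.361 × 0.4 = 0.1444
R₀ = 0.0000 + 0.4872 + 0.6812 + 0.1656 + 0.1444 = 1.4784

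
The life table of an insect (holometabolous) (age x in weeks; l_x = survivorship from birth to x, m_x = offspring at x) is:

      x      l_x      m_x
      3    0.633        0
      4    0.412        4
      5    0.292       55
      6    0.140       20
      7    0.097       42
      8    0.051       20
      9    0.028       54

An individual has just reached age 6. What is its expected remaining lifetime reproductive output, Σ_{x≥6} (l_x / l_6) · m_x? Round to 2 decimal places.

l_6 = 0.140. Conditional survival from age 6 to x is l_x / l_6.
  x=6: (0.140/0.140) × 20 = 20.0000
  x=7: (0.097/0.140) × 42 = 29.1000
  x=8: (0.051/0.140) × 20 = 7.2857
  x=9: (0.028/0.140) × 54 = 10.8000
Sum = 20.0000 + 29.1000 + 7.2857 + 10.8000 = 67.1857

67.19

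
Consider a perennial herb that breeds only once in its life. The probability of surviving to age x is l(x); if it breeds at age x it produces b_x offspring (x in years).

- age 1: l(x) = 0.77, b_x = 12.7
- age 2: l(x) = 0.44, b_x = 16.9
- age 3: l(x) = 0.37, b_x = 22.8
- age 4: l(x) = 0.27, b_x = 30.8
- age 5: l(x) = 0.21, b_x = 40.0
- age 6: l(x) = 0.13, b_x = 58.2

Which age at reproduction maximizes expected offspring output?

Expected offspring if breeding at age x = l(x) × b_x:
  age 1: 0.77 × 12.7 = 9.779
  age 2: 0.44 × 16.9 = 7.436
  age 3: 0.37 × 22.8 = 8.436
  age 4: 0.27 × 30.8 = 8.316
  age 5: 0.21 × 40.0 = 8.400
  age 6: 0.13 × 58.2 = 7.566
Maximum at age 1 (9.779).

1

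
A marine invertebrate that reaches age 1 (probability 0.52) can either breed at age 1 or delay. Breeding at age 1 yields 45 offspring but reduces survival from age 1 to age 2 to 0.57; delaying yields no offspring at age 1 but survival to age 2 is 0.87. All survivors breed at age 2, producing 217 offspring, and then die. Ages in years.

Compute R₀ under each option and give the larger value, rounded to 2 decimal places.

breed at age 1: R₀ = 0.52 × (45 + 0.57 × 217) = 0.52 × 168.6900 = 87.7188
delay to age 2: R₀ = 0.52 × (0.87 × 217) = 0.52 × 188.7900 = 98.1708
Higher: delay to age 2 (98.1708).

98.17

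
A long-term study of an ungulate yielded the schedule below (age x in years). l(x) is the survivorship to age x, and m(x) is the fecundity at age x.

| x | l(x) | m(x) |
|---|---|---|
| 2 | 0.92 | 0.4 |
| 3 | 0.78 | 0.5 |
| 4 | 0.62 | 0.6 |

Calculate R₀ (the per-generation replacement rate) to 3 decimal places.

1.130

R₀ = Σ l(x) m(x):
  age 2: 0.92 × 0.4 = 0.3680
  age 3: 0.78 × 0.5 = 0.3900
  age 4: 0.62 × 0.6 = 0.3720
R₀ = 0.3680 + 0.3900 + 0.3720 = 1.1300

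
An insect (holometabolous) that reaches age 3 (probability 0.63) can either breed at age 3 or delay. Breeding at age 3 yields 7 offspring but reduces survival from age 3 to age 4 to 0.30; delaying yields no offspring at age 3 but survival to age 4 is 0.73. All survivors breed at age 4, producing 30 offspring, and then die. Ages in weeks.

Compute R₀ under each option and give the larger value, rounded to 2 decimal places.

breed at age 3: R₀ = 0.63 × (7 + 0.30 × 30) = 0.63 × 16.0000 = 10.0800
delay to age 4: R₀ = 0.63 × (0.73 × 30) = 0.63 × 21.9000 = 13.7970
Higher: delay to age 4 (13.7970).

13.80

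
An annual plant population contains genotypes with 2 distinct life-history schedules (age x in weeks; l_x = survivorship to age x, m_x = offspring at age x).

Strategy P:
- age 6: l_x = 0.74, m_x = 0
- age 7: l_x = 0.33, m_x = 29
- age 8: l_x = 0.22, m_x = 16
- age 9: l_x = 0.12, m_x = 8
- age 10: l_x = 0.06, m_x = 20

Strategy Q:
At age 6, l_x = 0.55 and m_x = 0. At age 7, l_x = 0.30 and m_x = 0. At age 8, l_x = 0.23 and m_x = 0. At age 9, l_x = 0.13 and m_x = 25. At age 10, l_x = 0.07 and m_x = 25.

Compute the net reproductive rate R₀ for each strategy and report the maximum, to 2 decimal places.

Strategy P: R₀ = 0.74×0 + 0.33×29 + 0.22×16 + 0.12×8 + 0.06×20 = 15.2500
Strategy Q: R₀ = 0.55×0 + 0.30×0 + 0.23×0 + 0.13×25 + 0.07×25 = 5.0000
Highest R₀: strategy P with 15.2500.

15.25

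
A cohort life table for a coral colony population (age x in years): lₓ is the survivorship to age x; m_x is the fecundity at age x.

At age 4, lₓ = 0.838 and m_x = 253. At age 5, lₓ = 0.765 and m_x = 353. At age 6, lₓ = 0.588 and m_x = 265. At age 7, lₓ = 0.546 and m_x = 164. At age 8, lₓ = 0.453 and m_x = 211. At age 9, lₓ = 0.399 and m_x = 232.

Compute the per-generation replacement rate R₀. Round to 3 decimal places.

R₀ = Σ lₓ m_x:
  age 4: 0.838 × 253 = 212.0140
  age 5: 0.765 × 353 = 270.0450
  age 6: 0.588 × 265 = 155.8200
  age 7: 0.546 × 164 = 89.5440
  age 8: 0.453 × 211 = 95.5830
  age 9: 0.399 × 232 = 92.5680
R₀ = 212.0140 + 270.0450 + 155.8200 + 89.5440 + 95.5830 + 92.5680 = 915.5740

915.574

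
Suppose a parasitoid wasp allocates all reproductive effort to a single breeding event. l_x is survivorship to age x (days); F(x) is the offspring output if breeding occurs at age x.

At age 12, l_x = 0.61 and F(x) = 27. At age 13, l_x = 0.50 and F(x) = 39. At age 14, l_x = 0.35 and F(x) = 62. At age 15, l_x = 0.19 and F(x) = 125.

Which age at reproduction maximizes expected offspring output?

Expected offspring if breeding at age x = l_x × F(x):
  age 12: 0.61 × 27 = 16.470
  age 13: 0.50 × 39 = 19.500
  age 14: 0.35 × 62 = 21.700
  age 15: 0.19 × 125 = 23.750
Maximum at age 15 (23.750).

15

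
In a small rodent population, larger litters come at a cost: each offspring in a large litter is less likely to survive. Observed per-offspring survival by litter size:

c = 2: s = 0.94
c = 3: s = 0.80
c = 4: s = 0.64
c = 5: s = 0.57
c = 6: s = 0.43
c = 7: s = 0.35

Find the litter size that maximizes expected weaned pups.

5

Expected weaned pups = c × s(c):
  c=2: 2 × 0.94 = 1.880
  c=3: 3 × 0.80 = 2.400
  c=4: 4 × 0.64 = 2.560
  c=5: 5 × 0.57 = 2.850
  c=6: 6 × 0.43 = 2.580
  c=7: 7 × 0.35 = 2.450
Maximum at c = 5 (2.850 weaned pups).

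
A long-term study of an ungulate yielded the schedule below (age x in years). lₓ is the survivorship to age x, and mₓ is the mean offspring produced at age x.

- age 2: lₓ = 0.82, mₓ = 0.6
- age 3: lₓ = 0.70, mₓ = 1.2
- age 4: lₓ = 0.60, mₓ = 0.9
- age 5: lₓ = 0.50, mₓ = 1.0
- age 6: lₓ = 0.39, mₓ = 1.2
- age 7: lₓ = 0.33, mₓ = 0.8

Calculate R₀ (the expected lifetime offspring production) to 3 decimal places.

R₀ = Σ lₓ mₓ:
  age 2: 0.82 × 0.6 = 0.4920
  age 3: 0.70 × 1.2 = 0.8400
  age 4: 0.60 × 0.9 = 0.5400
  age 5: 0.50 × 1.0 = 0.5000
  age 6: 0.39 × 1.2 = 0.4680
  age 7: 0.33 × 0.8 = 0.2640
R₀ = 0.4920 + 0.8400 + 0.5400 + 0.5000 + 0.4680 + 0.2640 = 3.1040

3.104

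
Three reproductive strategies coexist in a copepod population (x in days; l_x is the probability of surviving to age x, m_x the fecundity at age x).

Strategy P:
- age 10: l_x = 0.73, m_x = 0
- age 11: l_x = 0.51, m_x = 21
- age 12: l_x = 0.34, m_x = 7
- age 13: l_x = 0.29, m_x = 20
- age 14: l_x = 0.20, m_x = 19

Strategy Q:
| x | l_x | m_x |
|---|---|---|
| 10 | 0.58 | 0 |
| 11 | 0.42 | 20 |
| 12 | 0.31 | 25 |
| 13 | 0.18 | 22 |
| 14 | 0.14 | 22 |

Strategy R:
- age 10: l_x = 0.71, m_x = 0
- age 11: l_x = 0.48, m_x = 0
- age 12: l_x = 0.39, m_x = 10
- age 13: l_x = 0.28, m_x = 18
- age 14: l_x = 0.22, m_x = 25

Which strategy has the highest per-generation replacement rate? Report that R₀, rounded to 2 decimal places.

23.19

Strategy P: R₀ = 0.73×0 + 0.51×21 + 0.34×7 + 0.29×20 + 0.20×19 = 22.6900
Strategy Q: R₀ = 0.58×0 + 0.42×20 + 0.31×25 + 0.18×22 + 0.14×22 = 23.1900
Strategy R: R₀ = 0.71×0 + 0.48×0 + 0.39×10 + 0.28×18 + 0.22×25 = 14.4400
Highest R₀: strategy Q with 23.1900.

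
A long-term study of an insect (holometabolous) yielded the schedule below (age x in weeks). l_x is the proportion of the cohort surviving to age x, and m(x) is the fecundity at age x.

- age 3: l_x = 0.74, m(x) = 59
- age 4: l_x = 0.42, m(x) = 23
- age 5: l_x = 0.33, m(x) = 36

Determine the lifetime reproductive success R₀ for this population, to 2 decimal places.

R₀ = Σ l_x m(x):
  age 3: 0.74 × 59 = 43.6600
  age 4: 0.42 × 23 = 9.6600
  age 5: 0.33 × 36 = 11.8800
R₀ = 43.6600 + 9.6600 + 11.8800 = 65.2000

65.20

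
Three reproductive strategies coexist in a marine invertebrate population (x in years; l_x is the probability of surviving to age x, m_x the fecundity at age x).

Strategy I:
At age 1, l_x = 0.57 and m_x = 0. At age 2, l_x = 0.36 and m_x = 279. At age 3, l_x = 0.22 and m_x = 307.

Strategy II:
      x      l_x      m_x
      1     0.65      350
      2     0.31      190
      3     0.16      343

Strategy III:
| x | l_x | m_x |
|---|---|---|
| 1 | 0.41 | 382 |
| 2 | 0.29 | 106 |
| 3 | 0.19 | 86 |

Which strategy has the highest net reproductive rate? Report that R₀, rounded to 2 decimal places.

Strategy I: R₀ = 0.57×0 + 0.36×279 + 0.22×307 = 167.9800
Strategy II: R₀ = 0.65×350 + 0.31×190 + 0.16×343 = 341.2800
Strategy III: R₀ = 0.41×382 + 0.29×106 + 0.19×86 = 203.7000
Highest R₀: strategy II with 341.2800.

341.28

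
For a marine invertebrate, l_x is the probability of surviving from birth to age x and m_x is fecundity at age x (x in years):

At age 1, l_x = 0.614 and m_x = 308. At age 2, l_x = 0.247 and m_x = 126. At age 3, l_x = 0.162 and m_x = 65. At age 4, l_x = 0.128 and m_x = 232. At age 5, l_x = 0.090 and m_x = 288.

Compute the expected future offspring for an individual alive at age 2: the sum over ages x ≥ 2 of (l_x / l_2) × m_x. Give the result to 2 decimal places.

393.80

l_2 = 0.247. Conditional survival from age 2 to x is l_x / l_2.
  x=2: (0.247/0.247) × 126 = 126.0000
  x=3: (0.162/0.247) × 65 = 42.6316
  x=4: (0.128/0.247) × 232 = 120.2267
  x=5: (0.090/0.247) × 288 = 104.9393
Sum = 126.0000 + 42.6316 + 120.2267 + 104.9393 = 393.7976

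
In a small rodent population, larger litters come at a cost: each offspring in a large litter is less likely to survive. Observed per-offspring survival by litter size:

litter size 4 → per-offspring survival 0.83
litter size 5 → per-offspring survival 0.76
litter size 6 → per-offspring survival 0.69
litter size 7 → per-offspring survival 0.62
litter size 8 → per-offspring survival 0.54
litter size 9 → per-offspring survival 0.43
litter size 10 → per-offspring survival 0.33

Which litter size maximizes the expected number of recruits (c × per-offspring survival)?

Expected recruits = c × s(c):
  c=4: 4 × 0.83 = 3.320
  c=5: 5 × 0.76 = 3.800
  c=6: 6 × 0.69 = 4.140
  c=7: 7 × 0.62 = 4.340
  c=8: 8 × 0.54 = 4.320
  c=9: 9 × 0.43 = 3.870
  c=10: 10 × 0.33 = 3.300
Maximum at c = 7 (4.340 recruits).

7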